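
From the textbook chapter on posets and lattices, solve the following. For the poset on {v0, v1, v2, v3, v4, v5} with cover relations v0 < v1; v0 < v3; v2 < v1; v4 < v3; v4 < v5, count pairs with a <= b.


The order relation is {(a,b) : a <= b}, reflexive so it includes (a,a).
Examples: (v0,v0), (v0,v1), (v0,v3), (v1,v1), (v2,v1), ...
Total ordered pairs: 11


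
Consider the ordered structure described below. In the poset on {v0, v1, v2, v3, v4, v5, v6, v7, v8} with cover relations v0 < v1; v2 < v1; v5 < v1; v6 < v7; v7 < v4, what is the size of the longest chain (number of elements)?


A chain is a totally ordered subset; we count the number of elements in a maximum chain.
Compute, for each element x, the size of the longest chain ending at x:
  v0: 1
  v2: 1
  v3: 1
  v5: 1
  v6: 1
  v8: 1
  ...
A maximum chain: v6 < v7 < v4
Number of elements in the longest chain: 3


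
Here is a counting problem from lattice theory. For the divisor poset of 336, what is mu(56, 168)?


In a divisor lattice, mu(a,b) = mu(b/a) where mu is the classical Mobius function.
b/a = 168/56 = 3
Prime factorization of 3: primes [3]
3 is squarefree with 1 prime factor(s), so mu(3) = (-1)^1 = -1


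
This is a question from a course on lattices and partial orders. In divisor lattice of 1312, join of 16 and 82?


In a divisor lattice, join = lcm (least common multiple).
gcd(16,82) = 2
lcm(16,82) = 16*82/gcd = 1312/2 = 656


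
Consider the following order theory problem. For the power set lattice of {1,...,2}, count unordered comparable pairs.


A comparable pair {a,b} has a < b or b < a in the order.
Count unordered pairs where one element is strictly below the other.
Examples: {{},{1}}, {{},{2}}, {{},{1,2}}, {{1},{1,2}}, ...
Total comparable pairs: 5


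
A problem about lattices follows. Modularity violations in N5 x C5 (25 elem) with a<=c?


Modular law: if a <= c then a v (b ^ c) = (a v b) ^ c.
Check all triples (a,b,c) with a <= c among 25 elements.
  e.g. a=(a,0), b=(c,0), c=(b,0): lhs=(a,0) != rhs=(b,0)
  e.g. a=(a,0), b=(c,1), c=(b,0): lhs=(a,0) != rhs=(b,0)
Total violating triples: 75


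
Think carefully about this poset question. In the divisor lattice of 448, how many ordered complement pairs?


Complement pair (a,b): a meet b = bottom, a join b = top.
Here: gcd(a,b)=1 and lcm(a,b)=448, i.e. a*b=448 with a,b coprime.
Pairs found: (1,448), (7,64), (64,7), (448,1)
Total ordered pairs: 4


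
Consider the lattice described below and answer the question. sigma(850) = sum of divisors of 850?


sigma(n) = sum of divisors.
Divisors of 850: [1, 2, 5, 10, 17, 25, 34, 50, 85, 170, 425, 850]
Sum = 1674


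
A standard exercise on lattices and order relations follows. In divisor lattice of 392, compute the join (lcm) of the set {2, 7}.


In a divisor lattice, join = lcm (least common multiple).
Compute lcm iteratively: start with first element, then lcm(current, next).
Elements: [2, 7]
lcm(2,7) = 14
Final lcm = 14


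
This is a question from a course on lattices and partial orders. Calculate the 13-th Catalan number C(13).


C(n) = C(2n, n) / (n+1).
C(26, 13) = 10400600
C(13) = 10400600 / 14 = 742900


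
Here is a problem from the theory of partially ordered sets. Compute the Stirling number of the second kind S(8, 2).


S(n,k) = k*S(n-1,k) + S(n-1,k-1).
S(7,2) = 63, S(7,1) = 1
S(8,2) = 2*63 + 1 = 126 + 1
S(8,2) = 127


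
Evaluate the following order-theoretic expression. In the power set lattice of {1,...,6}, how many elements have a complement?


An element a is complemented if some b has a meet b = bottom, a join b = top.
every subset A has complement S\A, so all elements are complemented.
Complemented elements: {}, {1}, {2}, {3}, {4}, {5}, ... (58 more)
Count: 64


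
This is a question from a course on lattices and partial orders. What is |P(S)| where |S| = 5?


Power set = 2^n.
2^5 = 32


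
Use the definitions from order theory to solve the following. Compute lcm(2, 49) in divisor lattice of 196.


In a divisor lattice, join = lcm (least common multiple).
gcd(2,49) = 1
lcm(2,49) = 2*49/gcd = 98/1 = 98


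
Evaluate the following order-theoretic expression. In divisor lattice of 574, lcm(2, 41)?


Join=lcm.
gcd(2,41)=1
lcm=82


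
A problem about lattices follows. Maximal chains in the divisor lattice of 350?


A maximal chain goes from the minimum element to a maximal element via cover relations.
Counting all min-to-max paths in the cover graph.
Total maximal chains: 12


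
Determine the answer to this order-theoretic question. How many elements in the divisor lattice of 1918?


Divisors of 1918: [1, 2, 7, 14, 137, 274, 959, 1918]
Count: 8


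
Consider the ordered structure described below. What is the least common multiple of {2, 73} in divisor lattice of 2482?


In a divisor lattice, join = lcm (least common multiple).
Compute lcm iteratively: start with first element, then lcm(current, next).
Elements: [2, 73]
lcm(2,73) = 146
Final lcm = 146


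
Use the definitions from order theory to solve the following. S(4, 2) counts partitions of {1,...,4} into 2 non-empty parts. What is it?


S(n,k) = k*S(n-1,k) + S(n-1,k-1).
S(3,2) = 3, S(3,1) = 1
S(4,2) = 2*3 + 1 = 6 + 1
S(4,2) = 7


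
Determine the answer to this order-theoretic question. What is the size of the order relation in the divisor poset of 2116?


The order relation is {(a,b) : a <= b}, reflexive so it includes (a,a).
Examples: (1,1), (1,1058), (1,2), (1,2116), (1,23), ...
Total ordered pairs: 36


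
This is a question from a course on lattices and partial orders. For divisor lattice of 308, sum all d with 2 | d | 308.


Interval [2,308] in divisors of 308: [2, 4, 14, 22, 28, 44, 154, 308]
Sum = 576


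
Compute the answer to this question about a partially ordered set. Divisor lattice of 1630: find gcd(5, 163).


In a divisor lattice, meet = gcd (greatest common divisor).
By Euclidean algorithm or factoring: gcd(5,163) = 1


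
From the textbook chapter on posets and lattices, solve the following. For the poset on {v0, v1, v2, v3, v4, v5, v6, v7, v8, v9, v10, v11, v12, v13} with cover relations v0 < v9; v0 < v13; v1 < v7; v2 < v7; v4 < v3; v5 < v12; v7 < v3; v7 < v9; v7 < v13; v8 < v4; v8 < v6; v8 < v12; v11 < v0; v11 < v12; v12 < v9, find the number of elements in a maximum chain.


A chain is a totally ordered subset; we count the number of elements in a maximum chain.
Compute, for each element x, the size of the longest chain ending at x:
  v1: 1
  v2: 1
  v5: 1
  v8: 1
  v10: 1
  v11: 1
  ...
A maximum chain: v8 < v4 < v3
Number of elements in the longest chain: 3


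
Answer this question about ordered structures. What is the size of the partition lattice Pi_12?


B(n) = number of set partitions of an n-element set.
B(n) satisfies the recurrence: B(n+1) = sum_k C(n,k)*B(k).
B(12) = 4213597


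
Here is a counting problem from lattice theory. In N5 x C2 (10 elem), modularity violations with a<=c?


Modular law: if a <= c then a v (b ^ c) = (a v b) ^ c.
Check all triples (a,b,c) with a <= c among 10 elements.
  e.g. a=(a,0), b=(c,0), c=(b,0): lhs=(a,0) != rhs=(b,0)
  e.g. a=(a,0), b=(c,1), c=(b,0): lhs=(a,0) != rhs=(b,0)
Total violating triples: 6


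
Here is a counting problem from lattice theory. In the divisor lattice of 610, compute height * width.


Height = length of longest chain minus 1; width = size of largest antichain.
A maximum chain: 1 | 61 | 305 | 610  (height 3).
A maximum antichain: {2, 5, 61}  (width 3).
Product = 3 * 3 = 9


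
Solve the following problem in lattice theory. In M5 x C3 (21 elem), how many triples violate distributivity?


Distributive law: a ^ (b v c) = (a ^ b) v (a ^ c).
Check all 21^3 = 9261 ordered triples (a,b,c).
  e.g. a=(a1,0), b=(a2,0), c=(a3,0): lhs=(a1,0) != rhs=(0,0)
  e.g. a=(a1,0), b=(a2,0), c=(a3,1): lhs=(a1,0) != rhs=(0,0)
Total violating triples: 1620


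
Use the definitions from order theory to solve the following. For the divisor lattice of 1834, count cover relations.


A cover relation a -< b holds when a < b with no c strictly between.
Cover relations:
  1 -< 2
  1 -< 7
  1 -< 131
  2 -< 14
  2 -< 262
  7 -< 14
  7 -< 917
  14 -< 1834
  ...4 more
Total: 12


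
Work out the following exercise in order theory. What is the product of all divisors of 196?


Divisors of 196: [1, 2, 4, 7, 14, 28, 49, 98, 196]
Product = n^(d(n)/2) = 196^(9/2)
Product = 20661046784


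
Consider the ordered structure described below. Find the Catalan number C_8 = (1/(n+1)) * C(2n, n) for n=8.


C(n) = C(2n, n) / (n+1).
C(16, 8) = 12870
C(8) = 12870 / 9 = 1430


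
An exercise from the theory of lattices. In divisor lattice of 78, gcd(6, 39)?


Meet=gcd.
gcd(6,39)=3


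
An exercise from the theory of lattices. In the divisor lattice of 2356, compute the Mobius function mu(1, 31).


In a divisor lattice, mu(a,b) = mu(b/a) where mu is the classical Mobius function.
b/a = 31/1 = 31
Prime factorization of 31: primes [31]
31 is squarefree with 1 prime factor(s), so mu(31) = (-1)^1 = -1


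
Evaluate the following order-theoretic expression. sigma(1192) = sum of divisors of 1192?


sigma(n) = sum of divisors.
Divisors of 1192: [1, 2, 4, 8, 149, 298, 596, 1192]
Sum = 2250


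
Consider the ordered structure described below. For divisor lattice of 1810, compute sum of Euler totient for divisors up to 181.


Divisors of 1810 up to 181: [1, 2, 5, 10, 181]
phi values: [1, 1, 4, 4, 180]
Sum = 190


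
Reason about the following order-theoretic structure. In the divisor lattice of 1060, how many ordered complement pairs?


Complement pair (a,b): a meet b = bottom, a join b = top.
Here: gcd(a,b)=1 and lcm(a,b)=1060, i.e. a*b=1060 with a,b coprime.
Pairs found: (1,1060), (4,265), (5,212), (20,53), ... (4 more)
Total ordered pairs: 8


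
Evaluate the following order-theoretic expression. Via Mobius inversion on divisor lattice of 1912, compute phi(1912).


phi(n) = n * prod_{p|n} (1 - 1/p).
Prime divisors of 1912: [2, 239]
phi(1912) = 1912 * (1 - 1/2) * (1 - 1/239)
phi(1912) = 952


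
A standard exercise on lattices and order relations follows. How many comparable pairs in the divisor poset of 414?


A comparable pair {a,b} has a < b or b < a in the order.
Count unordered pairs where one element is strictly below the other.
Examples: {1,2}, {1,3}, {1,6}, {1,9}, ...
Total comparable pairs: 42


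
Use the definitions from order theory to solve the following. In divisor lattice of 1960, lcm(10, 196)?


Join=lcm.
gcd(10,196)=2
lcm=980


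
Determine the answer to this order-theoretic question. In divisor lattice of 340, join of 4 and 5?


In a divisor lattice, join = lcm (least common multiple).
gcd(4,5) = 1
lcm(4,5) = 4*5/gcd = 20/1 = 20


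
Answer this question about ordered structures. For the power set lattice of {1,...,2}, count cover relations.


A cover relation a -< b holds when a < b with no c strictly between.
Cover relations:
  {} -< {1}
  {} -< {2}
  {1} -< {1,2}
  {2} -< {1,2}
Total: 4


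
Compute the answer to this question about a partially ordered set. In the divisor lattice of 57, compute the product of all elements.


Divisors of 57: [1, 3, 19, 57]
Product = n^(d(n)/2) = 57^(4/2)
Product = 3249


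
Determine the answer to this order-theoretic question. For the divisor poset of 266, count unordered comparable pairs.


A comparable pair {a,b} has a < b or b < a in the order.
Count unordered pairs where one element is strictly below the other.
Examples: {1,2}, {1,7}, {1,14}, {1,19}, ...
Total comparable pairs: 19


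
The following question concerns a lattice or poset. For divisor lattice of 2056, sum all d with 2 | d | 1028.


Interval [2,1028] in divisors of 2056: [2, 4, 514, 1028]
Sum = 1548


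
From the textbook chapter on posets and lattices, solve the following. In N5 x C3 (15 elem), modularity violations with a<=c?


Modular law: if a <= c then a v (b ^ c) = (a v b) ^ c.
Check all triples (a,b,c) with a <= c among 15 elements.
  e.g. a=(a,0), b=(c,0), c=(b,0): lhs=(a,0) != rhs=(b,0)
  e.g. a=(a,0), b=(c,1), c=(b,0): lhs=(a,0) != rhs=(b,0)
Total violating triples: 18


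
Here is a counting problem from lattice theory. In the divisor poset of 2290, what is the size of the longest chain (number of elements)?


A chain is a totally ordered subset; we count the number of elements in a maximum chain.
Compute, for each element x, the size of the longest chain ending at x:
  1: 1
  2: 2
  5: 2
  229: 2
  10: 3
  458: 3
  ...
A maximum chain: 1 < 2 < 10 < 2290
Number of elements in the longest chain: 4


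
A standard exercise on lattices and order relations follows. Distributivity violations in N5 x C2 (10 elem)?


Distributive law: a ^ (b v c) = (a ^ b) v (a ^ c).
Check all 10^3 = 1000 ordered triples (a,b,c).
  e.g. a=(b,0), b=(a,0), c=(c,0): lhs=(b,0) != rhs=(a,0)
  e.g. a=(b,0), b=(a,0), c=(c,1): lhs=(b,0) != rhs=(a,0)
Total violating triples: 16


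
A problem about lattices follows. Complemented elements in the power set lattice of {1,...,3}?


An element a is complemented if some b has a meet b = bottom, a join b = top.
every subset A has complement S\A, so all elements are complemented.
Complemented elements: {}, {1}, {2}, {3}, {1,2}, {1,3}, ... (2 more)
Count: 8


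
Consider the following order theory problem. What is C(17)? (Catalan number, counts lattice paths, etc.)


C(n) = C(2n, n) / (n+1).
C(34, 17) = 2333606220
C(17) = 2333606220 / 18 = 129644790


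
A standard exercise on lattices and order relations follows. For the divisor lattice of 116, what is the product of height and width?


Height = length of longest chain minus 1; width = size of largest antichain.
A maximum chain: 1 | 29 | 58 | 116  (height 3).
A maximum antichain: {2, 29}  (width 2).
Product = 3 * 2 = 6


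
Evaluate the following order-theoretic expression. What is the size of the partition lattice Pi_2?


B(n) = number of set partitions of an n-element set.
B(n) satisfies the recurrence: B(n+1) = sum_k C(n,k)*B(k).
B(2) = 2


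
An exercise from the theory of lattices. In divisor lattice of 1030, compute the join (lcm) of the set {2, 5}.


In a divisor lattice, join = lcm (least common multiple).
Compute lcm iteratively: start with first element, then lcm(current, next).
Elements: [2, 5]
lcm(2,5) = 10
Final lcm = 10


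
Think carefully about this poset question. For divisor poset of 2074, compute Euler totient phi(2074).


phi(n) = n * prod_{p|n} (1 - 1/p).
Prime divisors of 2074: [2, 17, 61]
phi(2074) = 2074 * (1 - 1/2) * (1 - 1/17) * (1 - 1/61)
phi(2074) = 960


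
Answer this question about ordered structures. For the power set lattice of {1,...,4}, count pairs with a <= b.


The order relation is {(a,b) : a <= b}, reflexive so it includes (a,a).
Examples: ({},{}), ({},{1,2}), ({},{1,2,3}), ({},{1,2,3,4}), ({},{1,2,4}), ...
Total ordered pairs: 81


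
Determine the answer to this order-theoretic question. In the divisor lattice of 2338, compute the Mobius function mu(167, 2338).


In a divisor lattice, mu(a,b) = mu(b/a) where mu is the classical Mobius function.
b/a = 2338/167 = 14
Prime factorization of 14: primes [2, 7]
14 is squarefree with 2 prime factor(s), so mu(14) = (-1)^2 = 1


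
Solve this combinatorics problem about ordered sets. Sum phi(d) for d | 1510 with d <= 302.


Divisors of 1510 up to 302: [1, 2, 5, 10, 151, 302]
phi values: [1, 1, 4, 4, 150, 150]
Sum = 310


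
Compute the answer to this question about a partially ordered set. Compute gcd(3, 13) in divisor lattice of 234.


In a divisor lattice, meet = gcd (greatest common divisor).
By Euclidean algorithm or factoring: gcd(3,13) = 1


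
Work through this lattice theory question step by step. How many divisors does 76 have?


Divisors of 76: [1, 2, 4, 19, 38, 76]
Count: 6


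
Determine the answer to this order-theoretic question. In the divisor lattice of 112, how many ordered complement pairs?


Complement pair (a,b): a meet b = bottom, a join b = top.
Here: gcd(a,b)=1 and lcm(a,b)=112, i.e. a*b=112 with a,b coprime.
Pairs found: (1,112), (7,16), (16,7), (112,1)
Total ordered pairs: 4


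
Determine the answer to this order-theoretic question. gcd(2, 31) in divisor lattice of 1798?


Meet=gcd.
gcd(2,31)=1


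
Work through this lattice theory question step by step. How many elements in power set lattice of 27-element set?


Power set = 2^n.
2^27 = 134217728


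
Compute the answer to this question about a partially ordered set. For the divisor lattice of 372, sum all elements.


sigma(n) = sum of divisors.
Divisors of 372: [1, 2, 3, 4, 6, 12, 31, 62, 93, 124, 186, 372]
Sum = 896


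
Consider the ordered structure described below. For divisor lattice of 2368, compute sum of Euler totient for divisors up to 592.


Divisors of 2368 up to 592: [1, 2, 4, 8, 16, 32, 37, 64, 74, 148, 296, 592]
phi values: [1, 1, 2, 4, 8, 16, 36, 32, 36, 72, 144, 288]
Sum = 640


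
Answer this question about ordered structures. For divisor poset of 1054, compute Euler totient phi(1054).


phi(n) = n * prod_{p|n} (1 - 1/p).
Prime divisors of 1054: [2, 17, 31]
phi(1054) = 1054 * (1 - 1/2) * (1 - 1/17) * (1 - 1/31)
phi(1054) = 480


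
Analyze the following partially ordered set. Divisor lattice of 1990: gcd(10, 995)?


Meet=gcd.
gcd(10,995)=5


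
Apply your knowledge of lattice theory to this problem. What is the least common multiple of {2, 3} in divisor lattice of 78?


In a divisor lattice, join = lcm (least common multiple).
Compute lcm iteratively: start with first element, then lcm(current, next).
Elements: [2, 3]
lcm(2,3) = 6
Final lcm = 6


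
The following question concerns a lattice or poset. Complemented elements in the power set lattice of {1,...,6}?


An element a is complemented if some b has a meet b = bottom, a join b = top.
every subset A has complement S\A, so all elements are complemented.
Complemented elements: {}, {1}, {2}, {3}, {4}, {5}, ... (58 more)
Count: 64


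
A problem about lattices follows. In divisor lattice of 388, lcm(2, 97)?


Join=lcm.
gcd(2,97)=1
lcm=194


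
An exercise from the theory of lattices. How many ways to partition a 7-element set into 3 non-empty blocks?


S(n,k) = k*S(n-1,k) + S(n-1,k-1).
S(6,3) = 90, S(6,2) = 31
S(7,3) = 3*90 + 31 = 270 + 31
S(7,3) = 301


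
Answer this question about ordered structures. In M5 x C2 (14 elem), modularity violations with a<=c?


Modular law: if a <= c then a v (b ^ c) = (a v b) ^ c.
Check all triples (a,b,c) with a <= c among 14 elements.
This lattice is modular (diamonds M_m and their chain-products are modular).
Total violating triples: 0


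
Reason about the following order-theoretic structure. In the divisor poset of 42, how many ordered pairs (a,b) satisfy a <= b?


The order relation is {(a,b) : a <= b}, reflexive so it includes (a,a).
Examples: (1,1), (1,14), (1,2), (1,21), (1,3), ...
Total ordered pairs: 27


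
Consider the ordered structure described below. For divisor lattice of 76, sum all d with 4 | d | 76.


Interval [4,76] in divisors of 76: [4, 76]
Sum = 80


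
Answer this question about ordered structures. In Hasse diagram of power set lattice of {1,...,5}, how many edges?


A cover relation a -< b holds when a < b with no c strictly between.
Cover relations:
  {} -< {1}
  {} -< {2}
  {} -< {3}
  {} -< {4}
  {} -< {5}
  {1} -< {1,2}
  {1} -< {1,3}
  {1} -< {1,4}
  ...72 more
Total: 80


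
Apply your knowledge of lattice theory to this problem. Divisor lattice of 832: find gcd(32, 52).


In a divisor lattice, meet = gcd (greatest common divisor).
By Euclidean algorithm or factoring: gcd(32,52) = 4


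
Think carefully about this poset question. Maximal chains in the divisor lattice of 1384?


A maximal chain goes from the minimum element to a maximal element via cover relations.
Counting all min-to-max paths in the cover graph.
Total maximal chains: 4


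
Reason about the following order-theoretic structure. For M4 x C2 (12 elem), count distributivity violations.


Distributive law: a ^ (b v c) = (a ^ b) v (a ^ c).
Check all 12^3 = 1728 ordered triples (a,b,c).
  e.g. a=(a1,0), b=(a2,0), c=(a3,0): lhs=(a1,0) != rhs=(0,0)
  e.g. a=(a1,0), b=(a2,0), c=(a3,1): lhs=(a1,0) != rhs=(0,0)
Total violating triples: 192


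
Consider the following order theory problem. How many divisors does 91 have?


Divisors of 91: [1, 7, 13, 91]
Count: 4


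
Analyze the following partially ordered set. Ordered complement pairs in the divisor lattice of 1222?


Complement pair (a,b): a meet b = bottom, a join b = top.
Here: gcd(a,b)=1 and lcm(a,b)=1222, i.e. a*b=1222 with a,b coprime.
Pairs found: (1,1222), (2,611), (13,94), (26,47), ... (4 more)
Total ordered pairs: 8


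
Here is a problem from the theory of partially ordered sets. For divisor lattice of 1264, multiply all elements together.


Divisors of 1264: [1, 2, 4, 8, 16, 79, 158, 316, 632, 1264]
Product = n^(d(n)/2) = 1264^(10/2)
Product = 3226527490637824


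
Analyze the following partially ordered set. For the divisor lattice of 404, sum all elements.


sigma(n) = sum of divisors.
Divisors of 404: [1, 2, 4, 101, 202, 404]
Sum = 714


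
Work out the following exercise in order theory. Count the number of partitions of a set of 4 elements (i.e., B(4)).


B(n) = number of set partitions of an n-element set.
B(n) satisfies the recurrence: B(n+1) = sum_k C(n,k)*B(k).
B(4) = 15


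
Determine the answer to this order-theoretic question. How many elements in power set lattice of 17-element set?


Power set = 2^n.
2^17 = 131072


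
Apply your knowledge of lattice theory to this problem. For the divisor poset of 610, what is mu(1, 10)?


In a divisor lattice, mu(a,b) = mu(b/a) where mu is the classical Mobius function.
b/a = 10/1 = 10
Prime factorization of 10: primes [2, 5]
10 is squarefree with 2 prime factor(s), so mu(10) = (-1)^2 = 1


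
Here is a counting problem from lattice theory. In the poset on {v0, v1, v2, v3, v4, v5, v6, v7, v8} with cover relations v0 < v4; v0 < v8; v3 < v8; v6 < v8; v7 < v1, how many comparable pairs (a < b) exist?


A comparable pair {a,b} has a < b or b < a in the order.
Count unordered pairs where one element is strictly below the other.
Examples: {v0,v4}, {v0,v8}, {v1,v7}, {v3,v8}, ...
Total comparable pairs: 5


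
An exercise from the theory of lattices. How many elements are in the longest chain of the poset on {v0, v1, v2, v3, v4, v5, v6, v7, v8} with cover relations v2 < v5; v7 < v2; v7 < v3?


A chain is a totally ordered subset; we count the number of elements in a maximum chain.
Compute, for each element x, the size of the longest chain ending at x:
  v0: 1
  v1: 1
  v4: 1
  v6: 1
  v7: 1
  v8: 1
  ...
A maximum chain: v7 < v2 < v5
Number of elements in the longest chain: 3


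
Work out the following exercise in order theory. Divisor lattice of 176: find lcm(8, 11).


In a divisor lattice, join = lcm (least common multiple).
gcd(8,11) = 1
lcm(8,11) = 8*11/gcd = 88/1 = 88


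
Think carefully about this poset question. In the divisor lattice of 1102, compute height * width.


Height = length of longest chain minus 1; width = size of largest antichain.
A maximum chain: 1 | 29 | 551 | 1102  (height 3).
A maximum antichain: {2, 19, 29}  (width 3).
Product = 3 * 3 = 9


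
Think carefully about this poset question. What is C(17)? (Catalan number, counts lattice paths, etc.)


C(n) = C(2n, n) / (n+1).
C(34, 17) = 2333606220
C(17) = 2333606220 / 18 = 129644790


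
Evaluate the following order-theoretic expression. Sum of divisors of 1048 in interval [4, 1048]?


Interval [4,1048] in divisors of 1048: [4, 8, 524, 1048]
Sum = 1584


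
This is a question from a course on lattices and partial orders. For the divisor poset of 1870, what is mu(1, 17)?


In a divisor lattice, mu(a,b) = mu(b/a) where mu is the classical Mobius function.
b/a = 17/1 = 17
Prime factorization of 17: primes [17]
17 is squarefree with 1 prime factor(s), so mu(17) = (-1)^1 = -1


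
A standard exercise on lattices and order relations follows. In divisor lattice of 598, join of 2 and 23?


In a divisor lattice, join = lcm (least common multiple).
gcd(2,23) = 1
lcm(2,23) = 2*23/gcd = 46/1 = 46


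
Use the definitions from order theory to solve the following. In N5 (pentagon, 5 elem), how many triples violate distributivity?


Distributive law: a ^ (b v c) = (a ^ b) v (a ^ c).
Check all 5^3 = 125 ordered triples (a,b,c).
  e.g. a=b, b=a, c=c: lhs=b != rhs=a
  e.g. a=b, b=c, c=a: lhs=b != rhs=a
Total violating triples: 2


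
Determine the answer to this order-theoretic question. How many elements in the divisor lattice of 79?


Divisors of 79: [1, 79]
Count: 2


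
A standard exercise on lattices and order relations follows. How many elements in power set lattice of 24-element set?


Power set = 2^n.
2^24 = 16777216


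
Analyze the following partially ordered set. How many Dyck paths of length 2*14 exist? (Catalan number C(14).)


C(n) = C(2n, n) / (n+1).
C(28, 14) = 40116600
C(14) = 40116600 / 15 = 2674440


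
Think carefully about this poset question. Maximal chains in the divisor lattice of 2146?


A maximal chain goes from the minimum element to a maximal element via cover relations.
Counting all min-to-max paths in the cover graph.
Total maximal chains: 6


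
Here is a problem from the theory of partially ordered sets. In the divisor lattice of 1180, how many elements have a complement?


An element a is complemented if some b has a meet b = bottom, a join b = top.
a is complemented iff gcd(a, n/a)=1, i.e. a is a unitary divisor of 1180.
Complemented elements: 1, 4, 5, 20, 59, 236, ... (2 more)
Count: 8


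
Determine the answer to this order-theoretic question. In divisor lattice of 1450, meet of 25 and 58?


In a divisor lattice, meet = gcd (greatest common divisor).
By Euclidean algorithm or factoring: gcd(25,58) = 1


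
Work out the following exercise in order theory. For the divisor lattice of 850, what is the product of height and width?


Height = length of longest chain minus 1; width = size of largest antichain.
A maximum chain: 1 | 17 | 85 | 425 | 850  (height 4).
A maximum antichain: {10, 25, 34, 85}  (width 4).
Product = 4 * 4 = 16


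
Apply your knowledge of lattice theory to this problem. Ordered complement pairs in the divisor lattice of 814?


Complement pair (a,b): a meet b = bottom, a join b = top.
Here: gcd(a,b)=1 and lcm(a,b)=814, i.e. a*b=814 with a,b coprime.
Pairs found: (1,814), (2,407), (11,74), (22,37), ... (4 more)
Total ordered pairs: 8


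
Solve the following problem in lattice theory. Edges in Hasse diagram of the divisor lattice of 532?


A cover relation a -< b holds when a < b with no c strictly between.
Cover relations:
  1 -< 2
  1 -< 7
  1 -< 19
  2 -< 4
  2 -< 14
  2 -< 38
  4 -< 28
  4 -< 76
  ...12 more
Total: 20


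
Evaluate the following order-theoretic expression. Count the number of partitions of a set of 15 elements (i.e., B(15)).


B(n) = number of set partitions of an n-element set.
B(n) satisfies the recurrence: B(n+1) = sum_k C(n,k)*B(k).
B(15) = 1382958545


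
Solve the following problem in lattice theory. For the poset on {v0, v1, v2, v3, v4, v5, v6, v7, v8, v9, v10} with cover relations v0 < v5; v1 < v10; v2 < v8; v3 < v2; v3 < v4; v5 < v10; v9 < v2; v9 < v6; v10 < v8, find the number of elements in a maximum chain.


A chain is a totally ordered subset; we count the number of elements in a maximum chain.
Compute, for each element x, the size of the longest chain ending at x:
  v0: 1
  v1: 1
  v3: 1
  v7: 1
  v9: 1
  v4: 2
  ...
A maximum chain: v0 < v5 < v10 < v8
Number of elements in the longest chain: 4


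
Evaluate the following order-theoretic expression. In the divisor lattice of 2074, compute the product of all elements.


Divisors of 2074: [1, 2, 17, 34, 61, 122, 1037, 2074]
Product = n^(d(n)/2) = 2074^(8/2)
Product = 18502695778576


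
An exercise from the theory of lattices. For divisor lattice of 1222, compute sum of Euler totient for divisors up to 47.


Divisors of 1222 up to 47: [1, 2, 13, 26, 47]
phi values: [1, 1, 12, 12, 46]
Sum = 72


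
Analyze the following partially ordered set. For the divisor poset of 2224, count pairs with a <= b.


The order relation is {(a,b) : a <= b}, reflexive so it includes (a,a).
Examples: (1,1), (1,1112), (1,139), (1,16), (1,2), ...
Total ordered pairs: 45


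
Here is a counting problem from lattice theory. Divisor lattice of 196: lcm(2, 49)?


Join=lcm.
gcd(2,49)=1
lcm=98


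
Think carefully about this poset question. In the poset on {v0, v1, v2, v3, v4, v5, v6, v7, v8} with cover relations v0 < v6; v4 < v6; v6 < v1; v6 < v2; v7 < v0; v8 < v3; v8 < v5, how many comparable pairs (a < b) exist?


A comparable pair {a,b} has a < b or b < a in the order.
Count unordered pairs where one element is strictly below the other.
Examples: {v0,v1}, {v0,v2}, {v0,v6}, {v0,v7}, ...
Total comparable pairs: 14


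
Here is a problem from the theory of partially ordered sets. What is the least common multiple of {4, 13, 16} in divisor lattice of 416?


In a divisor lattice, join = lcm (least common multiple).
Compute lcm iteratively: start with first element, then lcm(current, next).
Elements: [4, 13, 16]
lcm(4,13) = 52
lcm(52,16) = 208
Final lcm = 208


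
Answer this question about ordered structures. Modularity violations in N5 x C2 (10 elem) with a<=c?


Modular law: if a <= c then a v (b ^ c) = (a v b) ^ c.
Check all triples (a,b,c) with a <= c among 10 elements.
  e.g. a=(a,0), b=(c,0), c=(b,0): lhs=(a,0) != rhs=(b,0)
  e.g. a=(a,0), b=(c,1), c=(b,0): lhs=(a,0) != rhs=(b,0)
Total violating triples: 6


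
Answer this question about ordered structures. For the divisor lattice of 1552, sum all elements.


sigma(n) = sum of divisors.
Divisors of 1552: [1, 2, 4, 8, 16, 97, 194, 388, 776, 1552]
Sum = 3038


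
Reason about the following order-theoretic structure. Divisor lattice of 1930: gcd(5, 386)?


Meet=gcd.
gcd(5,386)=1


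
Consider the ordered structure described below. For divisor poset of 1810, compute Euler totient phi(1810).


phi(n) = n * prod_{p|n} (1 - 1/p).
Prime divisors of 1810: [2, 5, 181]
phi(1810) = 1810 * (1 - 1/2) * (1 - 1/5) * (1 - 1/181)
phi(1810) = 720


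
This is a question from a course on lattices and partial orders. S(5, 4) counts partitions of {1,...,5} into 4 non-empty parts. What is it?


S(n,k) = k*S(n-1,k) + S(n-1,k-1).
S(4,4) = 1, S(4,3) = 6
S(5,4) = 4*1 + 6 = 4 + 6
S(5,4) = 10


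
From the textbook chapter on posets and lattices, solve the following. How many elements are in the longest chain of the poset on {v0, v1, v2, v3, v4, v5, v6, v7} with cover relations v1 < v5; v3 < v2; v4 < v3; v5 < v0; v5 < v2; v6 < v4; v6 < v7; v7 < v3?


A chain is a totally ordered subset; we count the number of elements in a maximum chain.
Compute, for each element x, the size of the longest chain ending at x:
  v1: 1
  v6: 1
  v4: 2
  v5: 2
  v7: 2
  v0: 3
  ...
A maximum chain: v6 < v4 < v3 < v2
Number of elements in the longest chain: 4


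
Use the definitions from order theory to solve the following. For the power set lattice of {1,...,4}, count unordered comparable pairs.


A comparable pair {a,b} has a < b or b < a in the order.
Count unordered pairs where one element is strictly below the other.
Examples: {{},{1}}, {{},{2}}, {{},{3}}, {{},{4}}, ...
Total comparable pairs: 65


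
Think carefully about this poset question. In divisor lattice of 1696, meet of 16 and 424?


In a divisor lattice, meet = gcd (greatest common divisor).
By Euclidean algorithm or factoring: gcd(16,424) = 8


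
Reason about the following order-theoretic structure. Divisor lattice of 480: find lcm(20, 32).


In a divisor lattice, join = lcm (least common multiple).
gcd(20,32) = 4
lcm(20,32) = 20*32/gcd = 640/4 = 160


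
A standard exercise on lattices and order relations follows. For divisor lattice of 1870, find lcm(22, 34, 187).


In a divisor lattice, join = lcm (least common multiple).
Compute lcm iteratively: start with first element, then lcm(current, next).
Elements: [22, 34, 187]
lcm(22,34) = 374
lcm(374,187) = 374
Final lcm = 374


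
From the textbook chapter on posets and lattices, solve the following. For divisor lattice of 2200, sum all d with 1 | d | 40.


Interval [1,40] in divisors of 2200: [1, 2, 4, 5, 8, 10, 20, 40]
Sum = 90


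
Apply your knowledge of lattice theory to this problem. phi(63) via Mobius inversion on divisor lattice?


phi(n) = n * prod_{p|n} (1 - 1/p).
Prime divisors of 63: [3, 7]
phi(63) = 63 * (1 - 1/3) * (1 - 1/7)
phi(63) = 36


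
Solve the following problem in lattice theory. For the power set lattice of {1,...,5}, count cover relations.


A cover relation a -< b holds when a < b with no c strictly between.
Cover relations:
  {} -< {1}
  {} -< {2}
  {} -< {3}
  {} -< {4}
  {} -< {5}
  {1} -< {1,2}
  {1} -< {1,3}
  {1} -< {1,4}
  ...72 more
Total: 80


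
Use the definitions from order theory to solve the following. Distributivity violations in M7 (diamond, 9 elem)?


Distributive law: a ^ (b v c) = (a ^ b) v (a ^ c).
Check all 9^3 = 729 ordered triples (a,b,c).
  e.g. a=a1, b=a2, c=a3: lhs=a1 != rhs=0
  e.g. a=a1, b=a2, c=a4: lhs=a1 != rhs=0
Total violating triples: 210


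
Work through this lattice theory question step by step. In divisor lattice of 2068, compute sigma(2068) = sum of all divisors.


sigma(n) = sum of divisors.
Divisors of 2068: [1, 2, 4, 11, 22, 44, 47, 94, 188, 517, 1034, 2068]
Sum = 4032


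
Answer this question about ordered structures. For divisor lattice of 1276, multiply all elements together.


Divisors of 1276: [1, 2, 4, 11, 22, 29, 44, 58, 116, 319, 638, 1276]
Product = n^(d(n)/2) = 1276^(12/2)
Product = 4316224706044235776


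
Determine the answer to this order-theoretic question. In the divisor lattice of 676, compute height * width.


Height = length of longest chain minus 1; width = size of largest antichain.
A maximum chain: 1 | 13 | 169 | 338 | 676  (height 4).
A maximum antichain: {4, 26, 169}  (width 3).
Product = 4 * 3 = 12


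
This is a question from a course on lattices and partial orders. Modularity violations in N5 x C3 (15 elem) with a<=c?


Modular law: if a <= c then a v (b ^ c) = (a v b) ^ c.
Check all triples (a,b,c) with a <= c among 15 elements.
  e.g. a=(a,0), b=(c,0), c=(b,0): lhs=(a,0) != rhs=(b,0)
  e.g. a=(a,0), b=(c,1), c=(b,0): lhs=(a,0) != rhs=(b,0)
Total violating triples: 18


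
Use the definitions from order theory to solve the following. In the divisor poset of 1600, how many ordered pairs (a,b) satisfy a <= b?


The order relation is {(a,b) : a <= b}, reflexive so it includes (a,a).
Examples: (1,1), (1,10), (1,100), (1,16), (1,160), ...
Total ordered pairs: 168


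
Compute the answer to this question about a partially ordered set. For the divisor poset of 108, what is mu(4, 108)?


In a divisor lattice, mu(a,b) = mu(b/a) where mu is the classical Mobius function.
b/a = 108/4 = 27
Prime factorization of 27: primes [3]
27 is not squarefree, so mu(27) = 0


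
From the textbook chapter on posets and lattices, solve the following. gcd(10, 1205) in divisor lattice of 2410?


Meet=gcd.
gcd(10,1205)=5


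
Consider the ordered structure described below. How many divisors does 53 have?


Divisors of 53: [1, 53]
Count: 2


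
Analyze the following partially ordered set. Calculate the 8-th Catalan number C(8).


C(n) = C(2n, n) / (n+1).
C(16, 8) = 12870
C(8) = 12870 / 9 = 1430


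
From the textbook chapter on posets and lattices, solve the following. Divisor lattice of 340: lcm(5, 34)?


Join=lcm.
gcd(5,34)=1
lcm=170


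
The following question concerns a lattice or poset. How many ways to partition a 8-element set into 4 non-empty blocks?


S(n,k) = k*S(n-1,k) + S(n-1,k-1).
S(7,4) = 350, S(7,3) = 301
S(8,4) = 4*350 + 301 = 1400 + 301
S(8,4) = 1701


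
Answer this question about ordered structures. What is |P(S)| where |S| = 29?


Power set = 2^n.
2^29 = 536870912


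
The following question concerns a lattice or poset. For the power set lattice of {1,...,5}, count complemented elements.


An element a is complemented if some b has a meet b = bottom, a join b = top.
every subset A has complement S\A, so all elements are complemented.
Complemented elements: {}, {1}, {2}, {3}, {4}, {5}, ... (26 more)
Count: 32


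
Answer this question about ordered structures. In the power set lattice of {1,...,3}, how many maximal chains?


A maximal chain goes from the minimum element to a maximal element via cover relations.
Counting all min-to-max paths in the cover graph.
Total maximal chains: 6


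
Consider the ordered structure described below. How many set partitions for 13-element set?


B(n) = number of set partitions of an n-element set.
B(n) satisfies the recurrence: B(n+1) = sum_k C(n,k)*B(k).
B(13) = 27644437


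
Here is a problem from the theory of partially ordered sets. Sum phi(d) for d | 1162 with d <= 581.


Divisors of 1162 up to 581: [1, 2, 7, 14, 83, 166, 581]
phi values: [1, 1, 6, 6, 82, 82, 492]
Sum = 670


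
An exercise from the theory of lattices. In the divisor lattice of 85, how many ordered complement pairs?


Complement pair (a,b): a meet b = bottom, a join b = top.
Here: gcd(a,b)=1 and lcm(a,b)=85, i.e. a*b=85 with a,b coprime.
Pairs found: (1,85), (5,17), (17,5), (85,1)
Total ordered pairs: 4


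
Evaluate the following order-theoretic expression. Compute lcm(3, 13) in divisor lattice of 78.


In a divisor lattice, join = lcm (least common multiple).
gcd(3,13) = 1
lcm(3,13) = 3*13/gcd = 39/1 = 39


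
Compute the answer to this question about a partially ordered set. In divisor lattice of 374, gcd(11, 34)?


Meet=gcd.
gcd(11,34)=1


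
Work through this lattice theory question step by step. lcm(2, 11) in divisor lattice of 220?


Join=lcm.
gcd(2,11)=1
lcm=22


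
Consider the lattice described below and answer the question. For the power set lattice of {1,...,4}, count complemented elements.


An element a is complemented if some b has a meet b = bottom, a join b = top.
every subset A has complement S\A, so all elements are complemented.
Complemented elements: {}, {1}, {2}, {3}, {4}, {1,2}, ... (10 more)
Count: 16


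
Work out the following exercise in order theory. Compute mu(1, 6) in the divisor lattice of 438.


In a divisor lattice, mu(a,b) = mu(b/a) where mu is the classical Mobius function.
b/a = 6/1 = 6
Prime factorization of 6: primes [2, 3]
6 is squarefree with 2 prime factor(s), so mu(6) = (-1)^2 = 1


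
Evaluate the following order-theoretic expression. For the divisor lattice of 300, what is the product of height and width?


Height = length of longest chain minus 1; width = size of largest antichain.
A maximum chain: 1 | 5 | 25 | 75 | 150 | 300  (height 5).
A maximum antichain: {4, 6, 10, 15, 25}  (width 5).
Product = 5 * 5 = 25


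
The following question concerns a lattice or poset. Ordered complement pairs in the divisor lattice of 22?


Complement pair (a,b): a meet b = bottom, a join b = top.
Here: gcd(a,b)=1 and lcm(a,b)=22, i.e. a*b=22 with a,b coprime.
Pairs found: (1,22), (2,11), (11,2), (22,1)
Total ordered pairs: 4


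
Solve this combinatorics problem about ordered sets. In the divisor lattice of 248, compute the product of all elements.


Divisors of 248: [1, 2, 4, 8, 31, 62, 124, 248]
Product = n^(d(n)/2) = 248^(8/2)
Product = 3782742016


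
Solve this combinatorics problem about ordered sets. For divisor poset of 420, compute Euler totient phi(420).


phi(n) = n * prod_{p|n} (1 - 1/p).
Prime divisors of 420: [2, 3, 5, 7]
phi(420) = 420 * (1 - 1/2) * (1 - 1/3) * (1 - 1/5) * (1 - 1/7)
phi(420) = 96
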